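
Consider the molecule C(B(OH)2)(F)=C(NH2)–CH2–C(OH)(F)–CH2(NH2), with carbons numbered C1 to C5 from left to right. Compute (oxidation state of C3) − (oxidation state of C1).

-2

C3: 2C, 2H → 0 − 2 = -2
C1: 2C, 1F, 1B → 0 + 1 − 1 = 0
Difference: -2 − (0) = -2.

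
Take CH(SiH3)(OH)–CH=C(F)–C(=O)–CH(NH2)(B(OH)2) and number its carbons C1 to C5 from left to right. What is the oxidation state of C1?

C1 has one bond to C (0), one bond to Si (-1), one bond to H (-1), one bond to O (+1).
Oxidation state = 0 − 1 − 1 + 1 = -1.

-1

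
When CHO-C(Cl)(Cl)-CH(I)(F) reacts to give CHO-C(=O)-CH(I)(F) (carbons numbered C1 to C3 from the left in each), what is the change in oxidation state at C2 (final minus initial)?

0

Before: C2 has 2 bonds to C, 2 bonds to Cl → oxidation state +2.
After: C2 has 2 bonds to C, 2 bonds to O → oxidation state +2.
Δ = +2 − (+2) = 0, so no net redox change at C2.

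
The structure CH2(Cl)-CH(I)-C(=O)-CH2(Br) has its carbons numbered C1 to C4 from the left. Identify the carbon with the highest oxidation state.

C3

Assign +1 per bond to O/N/halogen, −1 per bond to H or an electropositive element, and 0 per bond to carbon. Tallying each carbon:
C1: 1C, 2H, 1Cl → 0 − 2 + 1 = -1
C2: 2C, 1H, 1I → 0 − 1 + 1 = 0
C3: 2C, 2O → 0 + 2 = +2
C4: 1C, 2H, 1Br → 0 − 2 + 1 = -1
The most oxidised carbon is C3 at +2.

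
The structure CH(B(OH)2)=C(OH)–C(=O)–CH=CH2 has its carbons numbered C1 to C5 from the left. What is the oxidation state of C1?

-2

Assign +1 per bond to O/N/halogen, −1 per bond to H or an electropositive element, and 0 per bond to carbon.
C1 has a double bond to C (2×0 = 0), one bond to B (-1), one bond to H (-1).
Oxidation state = 0 − 1 − 1 = -2.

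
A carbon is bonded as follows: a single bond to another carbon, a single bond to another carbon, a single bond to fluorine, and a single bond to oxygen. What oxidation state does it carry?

+2

The carbon has one bond to C (0), one bond to C (0), one bond to F (+1), one bond to O (+1).
Oxidation state = 0 + 0 + 1 + 1 = +2.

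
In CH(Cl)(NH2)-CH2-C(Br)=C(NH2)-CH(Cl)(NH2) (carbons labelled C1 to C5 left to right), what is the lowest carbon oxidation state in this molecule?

-2

Tallying each carbon's bonds:
C1: 1C, 1H, 1N, 1Cl → 0 − 1 + 1 + 1 = +1
C2: 2C, 2H → 0 − 2 = -2
C3: 3C, 1Br → 0 + 1 = +1
C4: 3C, 1N → 0 + 1 = +1
C5: 1C, 1H, 1N, 1Cl → 0 − 1 + 1 + 1 = +1
The lowest value is -2.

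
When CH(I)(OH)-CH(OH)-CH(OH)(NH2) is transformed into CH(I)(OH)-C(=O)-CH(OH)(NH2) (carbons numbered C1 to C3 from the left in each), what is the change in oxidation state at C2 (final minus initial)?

Before: C2 has 2 bonds to C, 1 bond to H, 1 bond to O → oxidation state 0.
After: C2 has 2 bonds to C, 2 bonds to O → oxidation state +2.
Δ = +2 − (0) = +2, so this is an oxidation at C2.

+2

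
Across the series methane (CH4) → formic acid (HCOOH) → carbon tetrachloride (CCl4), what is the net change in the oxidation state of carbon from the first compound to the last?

+8

Carbon oxidation states along the series — methane: -4, formic acid: +2, carbon tetrachloride: +4.
Net change = +4 − (-4) = +8.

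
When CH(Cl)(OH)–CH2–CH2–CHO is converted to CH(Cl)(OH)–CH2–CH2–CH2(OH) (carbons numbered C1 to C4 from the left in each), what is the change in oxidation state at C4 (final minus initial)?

-2

Before: C4 has 1 bond to C, 1 bond to H, 2 bonds to O → oxidation state +1.
After: C4 has 1 bond to C, 2 bonds to H, 1 bond to O → oxidation state -1.
Δ = -1 − (+1) = -2, so this is a reduction at C4.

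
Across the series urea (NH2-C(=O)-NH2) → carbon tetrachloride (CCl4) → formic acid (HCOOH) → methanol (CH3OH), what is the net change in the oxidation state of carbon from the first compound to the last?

-6

Carbon oxidation states along the series — urea: +4, carbon tetrachloride: +4, formic acid: +2, methanol: -2.
Net change = -2 − (+4) = -6.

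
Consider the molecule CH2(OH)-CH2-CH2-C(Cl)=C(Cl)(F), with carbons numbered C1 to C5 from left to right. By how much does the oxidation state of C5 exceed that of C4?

C5: 2C, 1F, 1Cl → 0 + 1 + 1 = +2
C4: 3C, 1Cl → 0 + 1 = +1
Difference: +2 − (+1) = +1.

+1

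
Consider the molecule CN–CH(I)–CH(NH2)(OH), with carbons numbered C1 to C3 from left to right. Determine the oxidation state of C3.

+1

C3 has one bond to C (0), one bond to N (+1), one bond to H (-1), one bond to O (+1).
Oxidation state = 0 + 1 − 1 + 1 = +1.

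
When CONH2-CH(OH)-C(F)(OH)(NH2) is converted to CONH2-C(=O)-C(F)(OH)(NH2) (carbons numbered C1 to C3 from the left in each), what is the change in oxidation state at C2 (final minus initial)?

+2

Before: C2 has 2 bonds to C, 1 bond to H, 1 bond to O → oxidation state 0.
After: C2 has 2 bonds to C, 2 bonds to O → oxidation state +2.
Δ = +2 − (0) = +2, so this is an oxidation at C2.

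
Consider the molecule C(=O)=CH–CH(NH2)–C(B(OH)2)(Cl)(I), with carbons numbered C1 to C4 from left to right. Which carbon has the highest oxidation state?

C1

Assign +1 per bond to O/N/halogen, −1 per bond to H or an electropositive element, and 0 per bond to carbon. Tallying each carbon:
C1: 2C, 2O → 0 + 2 = +2
C2: 3C, 1H → 0 − 1 = -1
C3: 2C, 1H, 1N → 0 − 1 + 1 = 0
C4: 1C, 1Cl, 1I, 1B → 0 + 1 + 1 − 1 = +1
The most oxidised carbon is C1 at +2.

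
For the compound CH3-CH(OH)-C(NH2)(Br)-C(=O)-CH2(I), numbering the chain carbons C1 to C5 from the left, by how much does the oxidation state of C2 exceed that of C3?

C2: 2C, 1H, 1O → 0 − 1 + 1 = 0
C3: 2C, 1N, 1Br → 0 + 1 + 1 = +2
Difference: 0 − (+2) = -2.

-2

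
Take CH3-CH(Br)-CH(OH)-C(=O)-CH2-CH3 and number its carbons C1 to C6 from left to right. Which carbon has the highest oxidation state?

Bonds to more-electronegative neighbours contribute +1 each, bonds to H or metals contribute −1 each, and C–C bonds contribute 0. Tallying each carbon:
C1: 1C, 3H → 0 − 3 = -3
C2: 2C, 1H, 1Br → 0 − 1 + 1 = 0
C3: 2C, 1H, 1O → 0 − 1 + 1 = 0
C4: 2C, 2O → 0 + 2 = +2
C5: 2C, 2H → 0 − 2 = -2
C6: 1C, 3H → 0 − 3 = -3
The most oxidised carbon is C4 at +2.

C4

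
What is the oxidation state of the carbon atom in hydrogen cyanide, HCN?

Bonds to more-electronegative neighbours contribute +1 each, bonds to H or metals contribute −1 each, and C–C bonds contribute 0.
The carbon has one bond to H (-1), a triple bond to N (3×+1 = +3).
Oxidation state = -1 + 3 = +2.

+2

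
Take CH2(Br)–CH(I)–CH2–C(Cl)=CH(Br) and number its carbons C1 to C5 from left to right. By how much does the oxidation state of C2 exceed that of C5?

0

C2: 2C, 1H, 1I → 0 − 1 + 1 = 0
C5: 2C, 1H, 1Br → 0 − 1 + 1 = 0
Difference: 0 − (0) = 0.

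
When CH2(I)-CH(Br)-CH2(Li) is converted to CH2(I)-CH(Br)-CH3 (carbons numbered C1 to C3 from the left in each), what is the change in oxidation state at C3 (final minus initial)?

0

Before: C3 has 1 bond to C, 2 bonds to H, 1 bond to Li → oxidation state -3.
After: C3 has 1 bond to C, 3 bonds to H → oxidation state -3.
Δ = -3 − (-3) = 0, so no net redox change at C3.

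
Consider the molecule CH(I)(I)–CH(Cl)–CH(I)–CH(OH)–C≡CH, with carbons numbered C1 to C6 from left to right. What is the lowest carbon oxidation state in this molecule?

-1

Count +1 for every bond to an atom more electronegative than carbon and −1 for every bond to one less electronegative; C–C bonds are 0. Tallying each carbon:
C1: 1C, 1H, 2I → 0 − 1 + 2 = +1
C2: 2C, 1H, 1Cl → 0 − 1 + 1 = 0
C3: 2C, 1H, 1I → 0 − 1 + 1 = 0
C4: 2C, 1H, 1O → 0 − 1 + 1 = 0
C5: 4C → 0 = 0
C6: 3C, 1H → 0 − 1 = -1
The lowest value is -1.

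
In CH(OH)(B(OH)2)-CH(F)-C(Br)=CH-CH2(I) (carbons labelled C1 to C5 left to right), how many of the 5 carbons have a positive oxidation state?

1

Tallying each carbon's bonds:
C1: 1C, 1H, 1O, 1B → 0 − 1 + 1 − 1 = -1
C2: 2C, 1H, 1F → 0 − 1 + 1 = 0
C3: 3C, 1Br → 0 + 1 = +1
C4: 3C, 1H → 0 − 1 = -1
C5: 1C, 2H, 1I → 0 − 2 + 1 = -1
1 carbon (C3) meets the condition.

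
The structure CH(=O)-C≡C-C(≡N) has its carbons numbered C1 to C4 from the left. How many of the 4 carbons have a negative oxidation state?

Tallying each carbon's bonds:
C1: 1C, 1H, 2O → 0 − 1 + 2 = +1
C2: 4C → 0 = 0
C3: 4C → 0 = 0
C4: 1C, 3N → 0 + 3 = +3
0 carbons meet the condition.

0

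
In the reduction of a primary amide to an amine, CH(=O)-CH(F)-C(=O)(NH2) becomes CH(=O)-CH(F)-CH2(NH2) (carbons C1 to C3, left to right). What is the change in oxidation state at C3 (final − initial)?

-4

Before: C3 has 1 bond to C, 2 bonds to O, 1 bond to N → oxidation state +3.
After: C3 has 1 bond to C, 2 bonds to H, 1 bond to N → oxidation state -1.
Δ = -1 − (+3) = -4, so this is a reduction at C3.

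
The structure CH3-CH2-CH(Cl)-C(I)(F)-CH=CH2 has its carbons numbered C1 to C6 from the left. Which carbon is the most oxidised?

C4

Count +1 for every bond to an atom more electronegative than carbon and −1 for every bond to one less electronegative; C–C bonds are 0. Tallying each carbon:
C1: 1C, 3H → 0 − 3 = -3
C2: 2C, 2H → 0 − 2 = -2
C3: 2C, 1H, 1Cl → 0 − 1 + 1 = 0
C4: 2C, 1F, 1I → 0 + 1 + 1 = +2
C5: 3C, 1H → 0 − 1 = -1
C6: 2C, 2H → 0 − 2 = -2
The most oxidised carbon is C4 at +2.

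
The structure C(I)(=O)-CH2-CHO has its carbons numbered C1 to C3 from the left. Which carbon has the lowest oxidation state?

C2

Count +1 for every bond to an atom more electronegative than carbon and −1 for every bond to one less electronegative; C–C bonds are 0. Tallying each carbon:
C1: 1C, 2O, 1I → 0 + 2 + 1 = +3
C2: 2C, 2H → 0 − 2 = -2
C3: 1C, 1H, 2O → 0 − 1 + 2 = +1
The most reduced carbon is C2 at -2.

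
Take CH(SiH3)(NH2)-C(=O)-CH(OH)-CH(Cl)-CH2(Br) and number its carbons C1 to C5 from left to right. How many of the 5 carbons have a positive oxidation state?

1

Bonds to more-electronegative neighbours contribute +1 each, bonds to H or metals contribute −1 each, and C–C bonds contribute 0. Tallying each carbon:
C1: 1C, 1H, 1N, 1Si → 0 − 1 + 1 − 1 = -1
C2: 2C, 2O → 0 + 2 = +2
C3: 2C, 1H, 1O → 0 − 1 + 1 = 0
C4: 2C, 1H, 1Cl → 0 − 1 + 1 = 0
C5: 1C, 2H, 1Br → 0 − 2 + 1 = -1
1 carbon (C2) meets the condition.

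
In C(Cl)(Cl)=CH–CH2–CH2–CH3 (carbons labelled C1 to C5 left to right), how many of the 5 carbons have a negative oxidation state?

4

Bonds to more-electronegative neighbours contribute +1 each, bonds to H or metals contribute −1 each, and C–C bonds contribute 0. Tallying each carbon:
C1: 2C, 2Cl → 0 + 2 = +2
C2: 3C, 1H → 0 − 1 = -1
C3: 2C, 2H → 0 − 2 = -2
C4: 2C, 2H → 0 − 2 = -2
C5: 1C, 3H → 0 − 3 = -3
4 carbons (C2, C3, C4, C5) meet the condition.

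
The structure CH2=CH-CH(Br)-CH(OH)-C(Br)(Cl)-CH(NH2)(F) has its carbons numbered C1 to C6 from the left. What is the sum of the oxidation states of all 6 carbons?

Tallying each carbon's bonds:
C1: 2C, 2H → 0 − 2 = -2
C2: 3C, 1H → 0 − 1 = -1
C3: 2C, 1H, 1Br → 0 − 1 + 1 = 0
C4: 2C, 1H, 1O → 0 − 1 + 1 = 0
C5: 2C, 1Cl, 1Br → 0 + 1 + 1 = +2
C6: 1C, 1H, 1N, 1F → 0 − 1 + 1 + 1 = +1
Sum = -2 − 1 + 0 + 0 + 2 + 1 = 0.

0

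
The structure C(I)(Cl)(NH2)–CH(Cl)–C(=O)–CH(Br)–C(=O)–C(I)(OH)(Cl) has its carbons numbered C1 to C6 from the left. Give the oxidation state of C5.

+2

C5 has one bond to C (0), one bond to C (0), a double bond to O (2×+1 = +2).
Oxidation state = 0 + 0 + 2 = +2.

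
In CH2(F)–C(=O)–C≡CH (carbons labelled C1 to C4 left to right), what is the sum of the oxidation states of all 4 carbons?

Tallying each carbon's bonds:
C1: 1C, 2H, 1F → 0 − 2 + 1 = -1
C2: 2C, 2O → 0 + 2 = +2
C3: 4C → 0 = 0
C4: 3C, 1H → 0 − 1 = -1
Sum = -1 + 2 + 0 − 1 = 0.

0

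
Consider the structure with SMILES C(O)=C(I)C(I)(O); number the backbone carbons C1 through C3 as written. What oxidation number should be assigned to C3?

Count +1 for every bond to an atom more electronegative than carbon and −1 for every bond to one less electronegative; C–C bonds are 0.
C3 has one bond to C (0), one bond to I (+1), one bond to O (+1), one bond to H (-1).
Oxidation state = 0 + 1 + 1 − 1 = +1.

+1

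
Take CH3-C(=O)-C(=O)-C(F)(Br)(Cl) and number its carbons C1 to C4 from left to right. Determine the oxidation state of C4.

+3

C4 has one bond to C (0), one bond to F (+1), one bond to Br (+1), one bond to Cl (+1).
Oxidation state = 0 + 1 + 1 + 1 = +3.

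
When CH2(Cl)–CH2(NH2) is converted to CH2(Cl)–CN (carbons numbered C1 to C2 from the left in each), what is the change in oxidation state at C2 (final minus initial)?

+4

Before: C2 has 1 bond to C, 2 bonds to H, 1 bond to N → oxidation state -1.
After: C2 has 1 bond to C, 3 bonds to N → oxidation state +3.
Δ = +3 − (-1) = +4, so this is an oxidation at C2.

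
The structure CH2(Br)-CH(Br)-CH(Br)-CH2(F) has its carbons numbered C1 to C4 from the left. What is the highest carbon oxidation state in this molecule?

Tallying each carbon's bonds:
C1: 1C, 2H, 1Br → 0 − 2 + 1 = -1
C2: 2C, 1H, 1Br → 0 − 1 + 1 = 0
C3: 2C, 1H, 1Br → 0 − 1 + 1 = 0
C4: 1C, 2H, 1F → 0 − 2 + 1 = -1
The highest value is 0.

0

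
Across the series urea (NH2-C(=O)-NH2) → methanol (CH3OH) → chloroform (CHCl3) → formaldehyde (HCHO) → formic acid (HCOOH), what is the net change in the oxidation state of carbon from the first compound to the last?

-2

Carbon oxidation states along the series — urea: +4, methanol: -2, chloroform: +2, formaldehyde: 0, formic acid: +2.
Net change = +2 − (+4) = -2.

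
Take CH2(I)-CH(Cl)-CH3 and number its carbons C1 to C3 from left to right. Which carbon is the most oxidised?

Each bond to a more electronegative atom (O, N, halogen) counts +1, each bond to a less electronegative atom (H, metal, B, Si) counts −1, and each C–C bond counts 0. Tallying each carbon:
C1: 1C, 2H, 1I → 0 − 2 + 1 = -1
C2: 2C, 1H, 1Cl → 0 − 1 + 1 = 0
C3: 1C, 3H → 0 − 3 = -3
The most oxidised carbon is C2 at 0.

C2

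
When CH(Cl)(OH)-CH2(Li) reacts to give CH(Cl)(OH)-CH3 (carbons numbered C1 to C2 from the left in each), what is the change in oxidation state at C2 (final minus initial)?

0

Before: C2 has 1 bond to C, 2 bonds to H, 1 bond to Li → oxidation state -3.
After: C2 has 1 bond to C, 3 bonds to H → oxidation state -3.
Δ = -3 − (-3) = 0, so no net redox change at C2.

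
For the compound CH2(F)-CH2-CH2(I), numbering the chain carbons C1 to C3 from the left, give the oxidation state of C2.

-2

C2 has one bond to C (0), one bond to C (0), one bond to H (-1), one bond to H (-1).
Oxidation state = 0 + 0 − 1 − 1 = -2.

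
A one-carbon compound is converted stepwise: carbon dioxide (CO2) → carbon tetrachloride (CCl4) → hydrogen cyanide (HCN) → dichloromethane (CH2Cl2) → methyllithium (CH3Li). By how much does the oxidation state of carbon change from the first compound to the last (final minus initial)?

-8

Carbon oxidation states along the series — carbon dioxide: +4, carbon tetrachloride: +4, hydrogen cyanide: +2, dichloromethane: 0, methyllithium: -4.
Net change = -4 − (+4) = -8.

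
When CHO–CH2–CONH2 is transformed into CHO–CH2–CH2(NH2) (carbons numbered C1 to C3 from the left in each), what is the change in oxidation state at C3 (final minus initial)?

Before: C3 has 1 bond to C, 2 bonds to O, 1 bond to N → oxidation state +3.
After: C3 has 1 bond to C, 2 bonds to H, 1 bond to N → oxidation state -1.
Δ = -1 − (+3) = -4, so this is a reduction at C3.

-4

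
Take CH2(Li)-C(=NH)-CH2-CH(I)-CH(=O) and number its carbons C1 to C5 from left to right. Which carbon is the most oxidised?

Assign +1 per bond to O/N/halogen, −1 per bond to H or an electropositive element, and 0 per bond to carbon. Tallying each carbon:
C1: 1C, 2H, 1Li → 0 − 2 − 1 = -3
C2: 2C, 2N → 0 + 2 = +2
C3: 2C, 2H → 0 − 2 = -2
C4: 2C, 1H, 1I → 0 − 1 + 1 = 0
C5: 1C, 1H, 2O → 0 − 1 + 2 = +1
The most oxidised carbon is C2 at +2.

C2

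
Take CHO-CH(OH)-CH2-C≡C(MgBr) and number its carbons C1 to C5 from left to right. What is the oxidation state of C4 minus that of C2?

C4: 4C → 0 = 0
C2: 2C, 1H, 1O → 0 − 1 + 1 = 0
Difference: 0 − (0) = 0.

0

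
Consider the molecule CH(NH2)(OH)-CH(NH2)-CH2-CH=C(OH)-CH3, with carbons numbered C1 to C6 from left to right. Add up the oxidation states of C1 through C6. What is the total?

Count +1 for every bond to an atom more electronegative than carbon and −1 for every bond to one less electronegative; C–C bonds are 0. Tallying each carbon:
C1: 1C, 1H, 1O, 1N → 0 − 1 + 1 + 1 = +1
C2: 2C, 1H, 1N → 0 − 1 + 1 = 0
C3: 2C, 2H → 0 − 2 = -2
C4: 3C, 1H → 0 − 1 = -1
C5: 3C, 1O → 0 + 1 = +1
C6: 1C, 3H → 0 − 3 = -3
Sum = +1 + 0 − 2 − 1 + 1 − 3 = -4.

-4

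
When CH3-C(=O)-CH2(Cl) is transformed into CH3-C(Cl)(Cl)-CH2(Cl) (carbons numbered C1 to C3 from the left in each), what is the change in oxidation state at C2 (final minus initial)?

Before: C2 has 2 bonds to C, 2 bonds to O → oxidation state +2.
After: C2 has 2 bonds to C, 2 bonds to Cl → oxidation state +2.
Δ = +2 − (+2) = 0, so no net redox change at C2.

0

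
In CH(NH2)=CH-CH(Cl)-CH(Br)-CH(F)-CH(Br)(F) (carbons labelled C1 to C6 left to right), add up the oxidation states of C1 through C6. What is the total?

Bonds to more-electronegative neighbours contribute +1 each, bonds to H or metals contribute −1 each, and C–C bonds contribute 0. Tallying each carbon:
C1: 2C, 1H, 1N → 0 − 1 + 1 = 0
C2: 3C, 1H → 0 − 1 = -1
C3: 2C, 1H, 1Cl → 0 − 1 + 1 = 0
C4: 2C, 1H, 1Br → 0 − 1 + 1 = 0
C5: 2C, 1H, 1F → 0 − 1 + 1 = 0
C6: 1C, 1H, 1F, 1Br → 0 − 1 + 1 + 1 = +1
Sum = 0 − 1 + 0 + 0 + 0 + 1 = 0.

0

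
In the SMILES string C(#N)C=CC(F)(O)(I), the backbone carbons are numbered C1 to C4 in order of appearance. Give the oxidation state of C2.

-1

Each bond to a more electronegative atom (O, N, halogen) counts +1, each bond to a less electronegative atom (H, metal, B, Si) counts −1, and each C–C bond counts 0.
C2 has one bond to C (0), a double bond to C (2×0 = 0), one bond to H (-1).
Oxidation state = 0 + 0 − 1 = -1.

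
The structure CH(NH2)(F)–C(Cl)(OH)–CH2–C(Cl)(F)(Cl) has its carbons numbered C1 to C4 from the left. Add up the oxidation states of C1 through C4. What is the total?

+4

Tallying each carbon's bonds:
C1: 1C, 1H, 1N, 1F → 0 − 1 + 1 + 1 = +1
C2: 2C, 1O, 1Cl → 0 + 1 + 1 = +2
C3: 2C, 2H → 0 − 2 = -2
C4: 1C, 1F, 2Cl → 0 + 1 + 2 = +3
Sum = +1 + 2 − 2 + 3 = +4.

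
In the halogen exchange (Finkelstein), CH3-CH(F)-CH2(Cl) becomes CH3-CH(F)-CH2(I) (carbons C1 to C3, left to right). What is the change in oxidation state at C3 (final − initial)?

0

Before: C3 has 1 bond to C, 2 bonds to H, 1 bond to Cl → oxidation state -1.
After: C3 has 1 bond to C, 2 bonds to H, 1 bond to I → oxidation state -1.
Δ = -1 − (-1) = 0, so no net redox change at C3.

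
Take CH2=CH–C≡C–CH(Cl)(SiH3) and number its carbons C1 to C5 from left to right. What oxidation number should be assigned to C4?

Bonds to more-electronegative neighbours contribute +1 each, bonds to H or metals contribute −1 each, and C–C bonds contribute 0.
C4 has a triple bond to C (3×0 = 0), one bond to C (0).
Oxidation state = 0 + 0 = 0.

0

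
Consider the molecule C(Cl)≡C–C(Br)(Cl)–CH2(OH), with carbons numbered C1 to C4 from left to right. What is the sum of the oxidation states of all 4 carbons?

Assign +1 per bond to O/N/halogen, −1 per bond to H or an electropositive element, and 0 per bond to carbon. Tallying each carbon:
C1: 3C, 1Cl → 0 + 1 = +1
C2: 4C → 0 = 0
C3: 2C, 1Cl, 1Br → 0 + 1 + 1 = +2
C4: 1C, 2H, 1O → 0 − 2 + 1 = -1
Sum = +1 + 0 + 2 − 1 = +2.

+2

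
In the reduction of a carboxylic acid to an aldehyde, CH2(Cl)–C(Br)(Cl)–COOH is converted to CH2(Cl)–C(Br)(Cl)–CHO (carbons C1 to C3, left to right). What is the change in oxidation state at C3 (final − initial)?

Before: C3 has 1 bond to C, 3 bonds to O → oxidation state +3.
After: C3 has 1 bond to C, 1 bond to H, 2 bonds to O → oxidation state +1.
Δ = +1 − (+3) = -2, so this is a reduction at C3.

-2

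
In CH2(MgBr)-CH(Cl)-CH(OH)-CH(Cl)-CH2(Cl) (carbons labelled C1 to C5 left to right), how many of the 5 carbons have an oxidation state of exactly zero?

3

Tallying each carbon's bonds:
C1: 1C, 2H, 1Mg → 0 − 2 − 1 = -3
C2: 2C, 1H, 1Cl → 0 − 1 + 1 = 0
C3: 2C, 1H, 1O → 0 − 1 + 1 = 0
C4: 2C, 1H, 1Cl → 0 − 1 + 1 = 0
C5: 1C, 2H, 1Cl → 0 − 2 + 1 = -1
3 carbons (C2, C3, C4) meet the condition.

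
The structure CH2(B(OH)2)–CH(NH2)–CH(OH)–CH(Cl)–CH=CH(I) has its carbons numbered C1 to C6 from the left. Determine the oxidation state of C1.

C1 has one bond to C (0), one bond to B (-1), one bond to H (-1), one bond to H (-1).
Oxidation state = 0 − 1 − 1 − 1 = -3.

-3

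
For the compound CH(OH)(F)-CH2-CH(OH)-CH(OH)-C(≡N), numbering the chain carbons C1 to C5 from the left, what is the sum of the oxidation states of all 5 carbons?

+2

Tallying each carbon's bonds:
C1: 1C, 1H, 1O, 1F → 0 − 1 + 1 + 1 = +1
C2: 2C, 2H → 0 − 2 = -2
C3: 2C, 1H, 1O → 0 − 1 + 1 = 0
C4: 2C, 1H, 1O → 0 − 1 + 1 = 0
C5: 1C, 3N → 0 + 3 = +3
Sum = +1 − 2 + 0 + 0 + 3 = +2.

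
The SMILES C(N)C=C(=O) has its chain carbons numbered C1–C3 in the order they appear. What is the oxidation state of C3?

Assign +1 per bond to O/N/halogen, −1 per bond to H or an electropositive element, and 0 per bond to carbon.
C3 has a double bond to C (2×0 = 0), a double bond to O (2×+1 = +2).
Oxidation state = 0 + 2 = +2.

+2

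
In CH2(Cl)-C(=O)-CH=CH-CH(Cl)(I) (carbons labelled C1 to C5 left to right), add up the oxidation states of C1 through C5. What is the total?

Tallying each carbon's bonds:
C1: 1C, 2H, 1Cl → 0 − 2 + 1 = -1
C2: 2C, 2O → 0 + 2 = +2
C3: 3C, 1H → 0 − 1 = -1
C4: 3C, 1H → 0 − 1 = -1
C5: 1C, 1H, 1Cl, 1I → 0 − 1 + 1 + 1 = +1
Sum = -1 + 2 − 1 − 1 + 1 = 0.

0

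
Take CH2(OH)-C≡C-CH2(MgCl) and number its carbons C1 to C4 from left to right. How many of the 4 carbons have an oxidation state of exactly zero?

Each bond to a more electronegative atom (O, N, halogen) counts +1, each bond to a less electronegative atom (H, metal, B, Si) counts −1, and each C–C bond counts 0. Tallying each carbon:
C1: 1C, 2H, 1O → 0 − 2 + 1 = -1
C2: 4C → 0 = 0
C3: 4C → 0 = 0
C4: 1C, 2H, 1Mg → 0 − 2 − 1 = -3
2 carbons (C2, C3) meet the condition.

2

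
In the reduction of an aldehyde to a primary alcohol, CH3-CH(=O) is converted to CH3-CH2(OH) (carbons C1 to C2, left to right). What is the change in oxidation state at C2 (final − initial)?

-2

Before: C2 has 1 bond to C, 1 bond to H, 2 bonds to O → oxidation state +1.
After: C2 has 1 bond to C, 2 bonds to H, 1 bond to O → oxidation state -1.
Δ = -1 − (+1) = -2, so this is a reduction at C2.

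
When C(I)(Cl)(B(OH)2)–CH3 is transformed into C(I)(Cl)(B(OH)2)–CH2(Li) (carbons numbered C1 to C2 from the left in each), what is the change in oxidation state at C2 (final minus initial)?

0

Before: C2 has 1 bond to C, 3 bonds to H → oxidation state -3.
After: C2 has 1 bond to C, 2 bonds to H, 1 bond to Li → oxidation state -3.
Δ = -3 − (-3) = 0, so no net redox change at C2.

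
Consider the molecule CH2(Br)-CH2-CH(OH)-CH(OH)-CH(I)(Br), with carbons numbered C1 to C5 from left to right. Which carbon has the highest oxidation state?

C5

Each bond to a more electronegative atom (O, N, halogen) counts +1, each bond to a less electronegative atom (H, metal, B, Si) counts −1, and each C–C bond counts 0. Tallying each carbon:
C1: 1C, 2H, 1Br → 0 − 2 + 1 = -1
C2: 2C, 2H → 0 − 2 = -2
C3: 2C, 1H, 1O → 0 − 1 + 1 = 0
C4: 2C, 1H, 1O → 0 − 1 + 1 = 0
C5: 1C, 1H, 1Br, 1I → 0 − 1 + 1 + 1 = +1
The most oxidised carbon is C5 at +1.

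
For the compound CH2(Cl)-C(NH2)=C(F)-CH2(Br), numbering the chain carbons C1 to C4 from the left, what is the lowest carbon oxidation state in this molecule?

Assign +1 per bond to O/N/halogen, −1 per bond to H or an electropositive element, and 0 per bond to carbon. Tallying each carbon:
C1: 1C, 2H, 1Cl → 0 − 2 + 1 = -1
C2: 3C, 1N → 0 + 1 = +1
C3: 3C, 1F → 0 + 1 = +1
C4: 1C, 2H, 1Br → 0 − 2 + 1 = -1
The lowest value is -1.

-1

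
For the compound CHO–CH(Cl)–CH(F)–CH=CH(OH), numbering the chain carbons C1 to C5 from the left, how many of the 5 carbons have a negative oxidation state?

1

Tallying each carbon's bonds:
C1: 1C, 1H, 2O → 0 − 1 + 2 = +1
C2: 2C, 1H, 1Cl → 0 − 1 + 1 = 0
C3: 2C, 1H, 1F → 0 − 1 + 1 = 0
C4: 3C, 1H → 0 − 1 = -1
C5: 2C, 1H, 1O → 0 − 1 + 1 = 0
1 carbon (C4) meets the condition.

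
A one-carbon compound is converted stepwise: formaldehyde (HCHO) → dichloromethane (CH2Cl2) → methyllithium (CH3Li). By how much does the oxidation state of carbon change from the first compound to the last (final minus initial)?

-4

Carbon oxidation states along the series — formaldehyde: 0, dichloromethane: 0, methyllithium: -4.
Net change = -4 − (0) = -4.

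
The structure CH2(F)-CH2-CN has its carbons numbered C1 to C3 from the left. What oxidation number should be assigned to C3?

Each bond to a more electronegative atom (O, N, halogen) counts +1, each bond to a less electronegative atom (H, metal, B, Si) counts −1, and each C–C bond counts 0.
C3 has one bond to C (0), a triple bond to N (3×+1 = +3).
Oxidation state = 0 + 3 = +3.

+3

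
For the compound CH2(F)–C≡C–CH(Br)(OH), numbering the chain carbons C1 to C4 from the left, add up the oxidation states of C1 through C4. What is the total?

Tallying each carbon's bonds:
C1: 1C, 2H, 1F → 0 − 2 + 1 = -1
C2: 4C → 0 = 0
C3: 4C → 0 = 0
C4: 1C, 1H, 1O, 1Br → 0 − 1 + 1 + 1 = +1
Sum = -1 + 0 + 0 + 1 = 0.

0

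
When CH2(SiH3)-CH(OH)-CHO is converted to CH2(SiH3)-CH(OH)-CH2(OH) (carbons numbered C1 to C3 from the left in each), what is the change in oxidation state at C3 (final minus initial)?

-2

Before: C3 has 1 bond to C, 1 bond to H, 2 bonds to O → oxidation state +1.
After: C3 has 1 bond to C, 2 bonds to H, 1 bond to O → oxidation state -1.
Δ = -1 − (+1) = -2, so this is a reduction at C3.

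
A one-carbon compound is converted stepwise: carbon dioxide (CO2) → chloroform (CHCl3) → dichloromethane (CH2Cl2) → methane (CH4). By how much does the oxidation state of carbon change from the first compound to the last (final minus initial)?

Carbon oxidation states along the series — carbon dioxide: +4, chloroform: +2, dichloromethane: 0, methane: -4.
Net change = -4 − (+4) = -8.

-8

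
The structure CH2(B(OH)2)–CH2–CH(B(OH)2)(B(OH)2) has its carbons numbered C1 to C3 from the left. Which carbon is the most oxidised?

Each bond to a more electronegative atom (O, N, halogen) counts +1, each bond to a less electronegative atom (H, metal, B, Si) counts −1, and each C–C bond counts 0. Tallying each carbon:
C1: 1C, 2H, 1B → 0 − 2 − 1 = -3
C2: 2C, 2H → 0 − 2 = -2
C3: 1C, 1H, 2B → 0 − 1 − 2 = -3
The most oxidised carbon is C2 at -2.

C2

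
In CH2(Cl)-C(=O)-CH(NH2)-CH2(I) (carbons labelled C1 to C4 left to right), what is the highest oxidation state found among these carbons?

Each bond to a more electronegative atom (O, N, halogen) counts +1, each bond to a less electronegative atom (H, metal, B, Si) counts −1, and each C–C bond counts 0. Tallying each carbon:
C1: 1C, 2H, 1Cl → 0 − 2 + 1 = -1
C2: 2C, 2O → 0 + 2 = +2
C3: 2C, 1H, 1N → 0 − 1 + 1 = 0
C4: 1C, 2H, 1I → 0 − 2 + 1 = -1
The highest value is +2.

+2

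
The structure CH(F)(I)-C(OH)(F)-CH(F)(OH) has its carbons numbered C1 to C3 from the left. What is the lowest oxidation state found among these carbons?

+1

Bonds to more-electronegative neighbours contribute +1 each, bonds to H or metals contribute −1 each, and C–C bonds contribute 0. Tallying each carbon:
C1: 1C, 1H, 1F, 1I → 0 − 1 + 1 + 1 = +1
C2: 2C, 1O, 1F → 0 + 1 + 1 = +2
C3: 1C, 1H, 1O, 1F → 0 − 1 + 1 + 1 = +1
The lowest value is +1.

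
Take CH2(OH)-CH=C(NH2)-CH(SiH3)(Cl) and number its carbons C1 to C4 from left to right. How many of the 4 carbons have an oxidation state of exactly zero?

Count +1 for every bond to an atom more electronegative than carbon and −1 for every bond to one less electronegative; C–C bonds are 0. Tallying each carbon:
C1: 1C, 2H, 1O → 0 − 2 + 1 = -1
C2: 3C, 1H → 0 − 1 = -1
C3: 3C, 1N → 0 + 1 = +1
C4: 1C, 1H, 1Cl, 1Si → 0 − 1 + 1 − 1 = -1
0 carbons meet the condition.

0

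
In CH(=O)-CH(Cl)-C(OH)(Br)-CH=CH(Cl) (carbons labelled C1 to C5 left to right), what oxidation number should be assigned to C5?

Bonds to more-electronegative neighbours contribute +1 each, bonds to H or metals contribute −1 each, and C–C bonds contribute 0.
C5 has a double bond to C (2×0 = 0), one bond to Cl (+1), one bond to H (-1).
Oxidation state = 0 + 1 − 1 = 0.

0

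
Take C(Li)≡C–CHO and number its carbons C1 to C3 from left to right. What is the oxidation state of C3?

+1

Count +1 for every bond to an atom more electronegative than carbon and −1 for every bond to one less electronegative; C–C bonds are 0.
C3 has one bond to C (0), a double bond to O (2×+1 = +2), one bond to H (-1).
Oxidation state = 0 + 2 − 1 = +1.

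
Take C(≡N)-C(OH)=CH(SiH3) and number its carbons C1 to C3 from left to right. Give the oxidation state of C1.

C1 has one bond to C (0), a triple bond to N (3×+1 = +3).
Oxidation state = 0 + 3 = +3.

+3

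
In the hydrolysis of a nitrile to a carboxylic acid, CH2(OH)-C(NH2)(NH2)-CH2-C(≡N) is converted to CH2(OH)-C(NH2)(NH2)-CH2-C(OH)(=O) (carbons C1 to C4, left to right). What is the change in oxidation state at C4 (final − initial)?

0

Before: C4 has 1 bond to C, 3 bonds to N → oxidation state +3.
After: C4 has 1 bond to C, 3 bonds to O → oxidation state +3.
Δ = +3 − (+3) = 0, so no net redox change at C4.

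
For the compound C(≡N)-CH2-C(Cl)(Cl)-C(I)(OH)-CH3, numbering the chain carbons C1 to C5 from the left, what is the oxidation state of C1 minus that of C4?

C1: 1C, 3N → 0 + 3 = +3
C4: 2C, 1O, 1I → 0 + 1 + 1 = +2
Difference: +3 − (+2) = +1.

+1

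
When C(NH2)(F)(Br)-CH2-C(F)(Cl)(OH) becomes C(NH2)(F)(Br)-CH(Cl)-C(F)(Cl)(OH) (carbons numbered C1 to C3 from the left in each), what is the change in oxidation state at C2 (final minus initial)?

+2

Before: C2 has 2 bonds to C, 2 bonds to H → oxidation state -2.
After: C2 has 2 bonds to C, 1 bond to H, 1 bond to Cl → oxidation state 0.
Δ = 0 − (-2) = +2, so this is an oxidation at C2.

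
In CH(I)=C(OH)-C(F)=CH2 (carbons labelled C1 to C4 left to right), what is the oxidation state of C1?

0

Each bond to a more electronegative atom (O, N, halogen) counts +1, each bond to a less electronegative atom (H, metal, B, Si) counts −1, and each C–C bond counts 0.
C1 has a double bond to C (2×0 = 0), one bond to I (+1), one bond to H (-1).
Oxidation state = 0 + 1 − 1 = 0.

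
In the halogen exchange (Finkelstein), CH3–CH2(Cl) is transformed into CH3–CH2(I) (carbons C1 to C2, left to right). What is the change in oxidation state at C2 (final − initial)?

0

Before: C2 has 1 bond to C, 2 bonds to H, 1 bond to Cl → oxidation state -1.
After: C2 has 1 bond to C, 2 bonds to H, 1 bond to I → oxidation state -1.
Δ = -1 − (-1) = 0, so no net redox change at C2.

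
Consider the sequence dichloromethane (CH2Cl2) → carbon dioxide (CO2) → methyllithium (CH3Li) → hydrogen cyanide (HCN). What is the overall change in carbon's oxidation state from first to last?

Carbon oxidation states along the series — dichloromethane: 0, carbon dioxide: +4, methyllithium: -4, hydrogen cyanide: +2.
Net change = +2 − (0) = +2.

+2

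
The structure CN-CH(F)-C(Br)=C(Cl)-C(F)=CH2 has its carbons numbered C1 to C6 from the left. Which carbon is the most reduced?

Assign +1 per bond to O/N/halogen, −1 per bond to H or an electropositive element, and 0 per bond to carbon. Tallying each carbon:
C1: 1C, 3N → 0 + 3 = +3
C2: 2C, 1H, 1F → 0 − 1 + 1 = 0
C3: 3C, 1Br → 0 + 1 = +1
C4: 3C, 1Cl → 0 + 1 = +1
C5: 3C, 1F → 0 + 1 = +1
C6: 2C, 2H → 0 − 2 = -2
The most reduced carbon is C6 at -2.

C6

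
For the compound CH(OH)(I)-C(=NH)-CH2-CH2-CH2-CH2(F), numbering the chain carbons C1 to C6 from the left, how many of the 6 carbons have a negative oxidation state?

4

Tallying each carbon's bonds:
C1: 1C, 1H, 1O, 1I → 0 − 1 + 1 + 1 = +1
C2: 2C, 2N → 0 + 2 = +2
C3: 2C, 2H → 0 − 2 = -2
C4: 2C, 2H → 0 − 2 = -2
C5: 2C, 2H → 0 − 2 = -2
C6: 1C, 2H, 1F → 0 − 2 + 1 = -1
4 carbons (C3, C4, C5, C6) meet the condition.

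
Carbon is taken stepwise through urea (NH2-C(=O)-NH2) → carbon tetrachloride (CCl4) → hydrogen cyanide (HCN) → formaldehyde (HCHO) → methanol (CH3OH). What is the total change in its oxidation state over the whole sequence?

-6

Carbon oxidation states along the series — urea: +4, carbon tetrachloride: +4, hydrogen cyanide: +2, formaldehyde: 0, methanol: -2.
Net change = -2 − (+4) = -6.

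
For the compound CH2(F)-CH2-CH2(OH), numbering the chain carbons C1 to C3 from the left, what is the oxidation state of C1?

Count +1 for every bond to an atom more electronegative than carbon and −1 for every bond to one less electronegative; C–C bonds are 0.
C1 has one bond to C (0), one bond to F (+1), one bond to H (-1), one bond to H (-1).
Oxidation state = 0 + 1 − 1 − 1 = -1.

-1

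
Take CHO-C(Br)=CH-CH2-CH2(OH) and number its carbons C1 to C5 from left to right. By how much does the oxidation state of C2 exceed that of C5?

C2: 3C, 1Br → 0 + 1 = +1
C5: 1C, 2H, 1O → 0 − 2 + 1 = -1
Difference: +1 − (-1) = +2.

+2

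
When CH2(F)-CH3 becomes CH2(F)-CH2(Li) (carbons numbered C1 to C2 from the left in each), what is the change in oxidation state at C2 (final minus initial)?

0

Before: C2 has 1 bond to C, 3 bonds to H → oxidation state -3.
After: C2 has 1 bond to C, 2 bonds to H, 1 bond to Li → oxidation state -3.
Δ = -3 − (-3) = 0, so no net redox change at C2.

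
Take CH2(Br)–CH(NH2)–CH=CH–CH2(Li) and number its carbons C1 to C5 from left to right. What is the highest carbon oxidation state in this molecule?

Bonds to more-electronegative neighbours contribute +1 each, bonds to H or metals contribute −1 each, and C–C bonds contribute 0. Tallying each carbon:
C1: 1C, 2H, 1Br → 0 − 2 + 1 = -1
C2: 2C, 1H, 1N → 0 − 1 + 1 = 0
C3: 3C, 1H → 0 − 1 = -1
C4: 3C, 1H → 0 − 1 = -1
C5: 1C, 2H, 1Li → 0 − 2 − 1 = -3
The highest value is 0.

0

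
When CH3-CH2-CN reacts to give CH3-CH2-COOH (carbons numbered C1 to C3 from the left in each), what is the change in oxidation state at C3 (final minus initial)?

Before: C3 has 1 bond to C, 3 bonds to N → oxidation state +3.
After: C3 has 1 bond to C, 3 bonds to O → oxidation state +3.
Δ = +3 − (+3) = 0, so no net redox change at C3.

0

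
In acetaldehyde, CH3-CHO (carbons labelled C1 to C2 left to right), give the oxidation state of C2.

+1

Each bond to a more electronegative atom (O, N, halogen) counts +1, each bond to a less electronegative atom (H, metal, B, Si) counts −1, and each C–C bond counts 0.
C2 has one bond to H (-1), a double bond to O (2×+1 = +2), one bond to C (0).
Oxidation state = -1 + 2 + 0 = +1.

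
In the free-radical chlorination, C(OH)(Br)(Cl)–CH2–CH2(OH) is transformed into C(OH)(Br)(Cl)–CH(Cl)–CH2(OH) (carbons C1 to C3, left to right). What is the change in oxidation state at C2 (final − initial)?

Before: C2 has 2 bonds to C, 2 bonds to H → oxidation state -2.
After: C2 has 2 bonds to C, 1 bond to H, 1 bond to Cl → oxidation state 0.
Δ = 0 − (-2) = +2, so this is an oxidation at C2.

+2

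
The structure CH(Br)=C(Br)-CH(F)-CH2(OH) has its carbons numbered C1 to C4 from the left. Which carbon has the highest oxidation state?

C2

Assign +1 per bond to O/N/halogen, −1 per bond to H or an electropositive element, and 0 per bond to carbon. Tallying each carbon:
C1: 2C, 1H, 1Br → 0 − 1 + 1 = 0
C2: 3C, 1Br → 0 + 1 = +1
C3: 2C, 1H, 1F → 0 − 1 + 1 = 0
C4: 1C, 2H, 1O → 0 − 2 + 1 = -1
The most oxidised carbon is C2 at +1.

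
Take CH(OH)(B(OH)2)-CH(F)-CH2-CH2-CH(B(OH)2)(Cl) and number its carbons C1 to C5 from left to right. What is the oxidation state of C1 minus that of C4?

+1

C1: 1C, 1H, 1O, 1B → 0 − 1 + 1 − 1 = -1
C4: 2C, 2H → 0 − 2 = -2
Difference: -1 − (-2) = +1.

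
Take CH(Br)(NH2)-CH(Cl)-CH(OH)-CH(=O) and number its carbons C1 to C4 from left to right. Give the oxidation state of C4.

+1

C4 has one bond to C (0), one bond to H (-1), a double bond to O (2×+1 = +2).
Oxidation state = 0 − 1 + 2 = +1.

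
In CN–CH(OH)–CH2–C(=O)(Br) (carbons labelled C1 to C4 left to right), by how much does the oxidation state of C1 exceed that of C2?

C1: 1C, 3N → 0 + 3 = +3
C2: 2C, 1H, 1O → 0 − 1 + 1 = 0
Difference: +3 − (0) = +3.

+3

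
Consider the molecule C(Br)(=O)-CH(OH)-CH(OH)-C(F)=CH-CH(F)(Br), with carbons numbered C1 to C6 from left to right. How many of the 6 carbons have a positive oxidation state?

3

Each bond to a more electronegative atom (O, N, halogen) counts +1, each bond to a less electronegative atom (H, metal, B, Si) counts −1, and each C–C bond counts 0. Tallying each carbon:
C1: 1C, 2O, 1Br → 0 + 2 + 1 = +3
C2: 2C, 1H, 1O → 0 − 1 + 1 = 0
C3: 2C, 1H, 1O → 0 − 1 + 1 = 0
C4: 3C, 1F → 0 + 1 = +1
C5: 3C, 1H → 0 − 1 = -1
C6: 1C, 1H, 1F, 1Br → 0 − 1 + 1 + 1 = +1
3 carbons (C1, C4, C6) meet the condition.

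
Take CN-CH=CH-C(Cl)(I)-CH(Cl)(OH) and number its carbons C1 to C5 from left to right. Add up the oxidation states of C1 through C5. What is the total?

Bonds to more-electronegative neighbours contribute +1 each, bonds to H or metals contribute −1 each, and C–C bonds contribute 0. Tallying each carbon:
C1: 1C, 3N → 0 + 3 = +3
C2: 3C, 1H → 0 − 1 = -1
C3: 3C, 1H → 0 − 1 = -1
C4: 2C, 1Cl, 1I → 0 + 1 + 1 = +2
C5: 1C, 1H, 1O, 1Cl → 0 − 1 + 1 + 1 = +1
Sum = +3 − 1 − 1 + 2 + 1 = +4.

+4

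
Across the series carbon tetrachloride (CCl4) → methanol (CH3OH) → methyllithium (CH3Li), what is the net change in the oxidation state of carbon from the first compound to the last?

-8

Carbon oxidation states along the series — carbon tetrachloride: +4, methanol: -2, methyllithium: -4.
Net change = -4 − (+4) = -8.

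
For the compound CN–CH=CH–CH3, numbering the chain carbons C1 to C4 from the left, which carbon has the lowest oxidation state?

Tallying each carbon's bonds:
C1: 1C, 3N → 0 + 3 = +3
C2: 3C, 1H → 0 − 1 = -1
C3: 3C, 1H → 0 − 1 = -1
C4: 1C, 3H → 0 − 3 = -3
The most reduced carbon is C4 at -3.

C4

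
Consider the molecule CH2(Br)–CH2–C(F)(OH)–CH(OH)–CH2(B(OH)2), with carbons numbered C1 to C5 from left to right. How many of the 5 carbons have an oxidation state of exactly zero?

1

Bonds to more-electronegative neighbours contribute +1 each, bonds to H or metals contribute −1 each, and C–C bonds contribute 0. Tallying each carbon:
C1: 1C, 2H, 1Br → 0 − 2 + 1 = -1
C2: 2C, 2H → 0 − 2 = -2
C3: 2C, 1O, 1F → 0 + 1 + 1 = +2
C4: 2C, 1H, 1O → 0 − 1 + 1 = 0
C5: 1C, 2H, 1B → 0 − 2 − 1 = -3
1 carbon (C4) meets the condition.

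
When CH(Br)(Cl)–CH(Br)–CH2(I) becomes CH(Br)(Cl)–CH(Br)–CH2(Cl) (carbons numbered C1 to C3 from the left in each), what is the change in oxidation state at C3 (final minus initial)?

0

Before: C3 has 1 bond to C, 2 bonds to H, 1 bond to I → oxidation state -1.
After: C3 has 1 bond to C, 2 bonds to H, 1 bond to Cl → oxidation state -1.
Δ = -1 − (-1) = 0, so no net redox change at C3.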